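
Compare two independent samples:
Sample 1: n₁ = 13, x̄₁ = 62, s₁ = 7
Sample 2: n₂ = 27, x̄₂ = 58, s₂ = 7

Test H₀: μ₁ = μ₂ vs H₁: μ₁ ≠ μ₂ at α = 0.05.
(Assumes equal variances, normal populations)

Pooled variance: s²_p = [12×7² + 26×7²]/(38) = 49.0000
s_p = 7.0000
SE = s_p×√(1/n₁ + 1/n₂) = 7.0000×√(1/13 + 1/27) = 2.3631
t = (x̄₁ - x̄₂)/SE = (62 - 58)/2.3631 = 1.6927
df = 38, t-critical = ±2.024
Decision: fail to reject H₀

Answer: t = 1.6927, fail to reject H₀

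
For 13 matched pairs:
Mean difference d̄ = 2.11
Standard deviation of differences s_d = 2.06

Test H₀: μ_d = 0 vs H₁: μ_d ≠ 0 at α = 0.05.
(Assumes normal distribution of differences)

Answer: t = 3.6933, reject H₀

Derivation:
df = n - 1 = 12
SE = s_d/√n = 2.06/√13 = 0.5713
t = d̄/SE = 2.11/0.5713 = 3.6933
Critical value: t_{0.025,12} = ±2.179
p-value ≈ 0.0031
Decision: reject H₀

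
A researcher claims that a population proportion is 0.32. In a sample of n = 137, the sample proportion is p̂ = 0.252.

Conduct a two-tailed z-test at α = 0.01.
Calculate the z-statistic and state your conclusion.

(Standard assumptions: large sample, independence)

H₀: p = 0.32, H₁: p ≠ 0.32
Standard error: SE = √(p₀(1-p₀)/n) = √(0.32×0.68/137) = 0.039854
z-statistic: z = (p̂ - p₀)/SE = (0.252 - 0.32)/0.039854 = -1.7062
Critical value: z_0.005 = ±2.576
p-value = 0.0880
Decision: fail to reject H₀ at α = 0.01

Answer: z = -1.7062, fail to reject H₀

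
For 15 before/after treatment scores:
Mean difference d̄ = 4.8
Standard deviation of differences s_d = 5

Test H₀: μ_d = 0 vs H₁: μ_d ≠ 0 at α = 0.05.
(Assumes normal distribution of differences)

df = n - 1 = 14
SE = s_d/√n = 5/√15 = 1.2910
t = d̄/SE = 4.8/1.2910 = 3.7180
Critical value: t_{0.025,14} = ±2.145
p-value ≈ 0.0023
Decision: reject H₀

Answer: t = 3.7180, reject H₀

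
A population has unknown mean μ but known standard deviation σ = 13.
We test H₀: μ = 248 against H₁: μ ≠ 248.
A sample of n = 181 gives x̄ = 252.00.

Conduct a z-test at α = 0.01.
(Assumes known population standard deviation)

Standard error: SE = σ/√n = 13/√181 = 0.9663
z-statistic: z = (x̄ - μ₀)/SE = (252.00 - 248)/0.9663 = 4.1395
Critical value: ±2.576
p-value < 0.0001
Decision: reject H₀

Answer: z = 4.1395, reject H₀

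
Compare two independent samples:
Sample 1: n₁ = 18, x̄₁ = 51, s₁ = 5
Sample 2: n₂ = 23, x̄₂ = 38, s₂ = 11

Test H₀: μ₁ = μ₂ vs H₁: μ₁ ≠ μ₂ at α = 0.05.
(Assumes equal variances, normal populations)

Answer: t = 4.6432, reject H₀

Derivation:
Pooled variance: s²_p = [17×5² + 22×11²]/(39) = 79.1538
s_p = 8.8968
SE = s_p×√(1/n₁ + 1/n₂) = 8.8968×√(1/18 + 1/23) = 2.7998
t = (x̄₁ - x̄₂)/SE = (51 - 38)/2.7998 = 4.6432
df = 39, t-critical = ±2.023
Decision: reject H₀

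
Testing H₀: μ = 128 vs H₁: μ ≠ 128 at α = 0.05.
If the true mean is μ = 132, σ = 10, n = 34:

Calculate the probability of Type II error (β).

Answer: β ≈ 0.3548

Derivation:
SE = σ/√n = 10/√34 = 1.7150
Critical values: μ₀ ± z_0.025×SE = 128 ± 1.960×1.7150
Acceptance region: (124.6386, 131.3614)
Under H₁ (μ = 132): z_high = (131.3614 - 132)/1.7150 = -0.3724, z_low = (124.6386 - 132)/1.7150 = -4.2924
β = P(not reject | H₁) = Φ(-0.3724) - Φ(-4.2924) ≈ 0.3548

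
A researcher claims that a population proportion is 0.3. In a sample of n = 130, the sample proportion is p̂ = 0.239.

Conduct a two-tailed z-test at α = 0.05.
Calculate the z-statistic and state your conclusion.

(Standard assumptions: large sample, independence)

Answer: z = -1.5177, fail to reject H₀

Derivation:
H₀: p = 0.3, H₁: p ≠ 0.3
Standard error: SE = √(p₀(1-p₀)/n) = √(0.3×0.7/130) = 0.040192
z-statistic: z = (p̂ - p₀)/SE = (0.239 - 0.3)/0.040192 = -1.5177
Critical value: z_0.025 = ±1.960
p-value = 0.1291
Decision: fail to reject H₀ at α = 0.05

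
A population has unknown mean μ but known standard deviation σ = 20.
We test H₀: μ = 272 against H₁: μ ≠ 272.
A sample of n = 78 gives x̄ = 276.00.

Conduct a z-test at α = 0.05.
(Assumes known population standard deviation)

Answer: z = 1.7663, fail to reject H₀

Derivation:
Standard error: SE = σ/√n = 20/√78 = 2.2646
z-statistic: z = (x̄ - μ₀)/SE = (276.00 - 272)/2.2646 = 1.7663
Critical value: ±1.960
p-value = 0.0773
Decision: fail to reject H₀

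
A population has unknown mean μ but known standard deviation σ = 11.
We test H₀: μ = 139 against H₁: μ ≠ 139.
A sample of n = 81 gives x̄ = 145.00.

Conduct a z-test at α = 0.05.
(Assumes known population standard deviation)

Answer: z = 4.9092, reject H₀

Derivation:
Standard error: SE = σ/√n = 11/√81 = 1.2222
z-statistic: z = (x̄ - μ₀)/SE = (145.00 - 139)/1.2222 = 4.9092
Critical value: ±1.960
p-value < 0.0001
Decision: reject H₀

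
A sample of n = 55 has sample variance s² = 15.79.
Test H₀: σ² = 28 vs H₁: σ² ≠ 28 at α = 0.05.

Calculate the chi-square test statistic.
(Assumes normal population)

df = n - 1 = 54
χ² = (n-1)s²/σ₀² = 54×15.79/28 = 30.4521
Critical values: χ²_{0.975,54} = 35.586, χ²_{0.025,54} = 76.192
Rejection region: χ² < 35.586 or χ² > 76.192
Decision: reject H₀

Answer: χ² = 30.4521, reject H₀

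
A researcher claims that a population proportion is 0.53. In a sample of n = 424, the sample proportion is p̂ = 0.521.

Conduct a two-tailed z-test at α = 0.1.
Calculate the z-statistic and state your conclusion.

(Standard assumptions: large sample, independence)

Answer: z = -0.3713, fail to reject H₀

Derivation:
H₀: p = 0.53, H₁: p ≠ 0.53
Standard error: SE = √(p₀(1-p₀)/n) = √(0.53×0.47/424) = 0.024238
z-statistic: z = (p̂ - p₀)/SE = (0.521 - 0.53)/0.024238 = -0.3713
Critical value: z_0.05 = ±1.645
p-value = 0.7104
Decision: fail to reject H₀ at α = 0.1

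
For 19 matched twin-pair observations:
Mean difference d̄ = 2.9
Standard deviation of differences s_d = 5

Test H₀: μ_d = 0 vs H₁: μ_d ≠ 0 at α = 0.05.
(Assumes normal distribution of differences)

df = n - 1 = 18
SE = s_d/√n = 5/√19 = 1.1471
t = d̄/SE = 2.9/1.1471 = 2.5281
Critical value: t_{0.025,18} = ±2.101
p-value ≈ 0.0210
Decision: reject H₀

Answer: t = 2.5281, reject H₀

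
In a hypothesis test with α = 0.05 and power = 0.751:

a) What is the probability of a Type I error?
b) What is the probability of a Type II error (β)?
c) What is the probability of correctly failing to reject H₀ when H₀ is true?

Answer: a) 0.05, b) 0.249, c) 0.95

Derivation:
a) Type I error probability = α = 0.05
b) Power = P(reject H₀ | H₁ true) = 1 - β = 0.751, so Type II error probability = β = 1 - Power = 0.249
c) P(fail to reject H₀ | H₀ true) = 1 - α = 0.95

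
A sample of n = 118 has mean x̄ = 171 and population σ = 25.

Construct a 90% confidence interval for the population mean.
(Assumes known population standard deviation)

Confidence level: 90%, α = 0.1
z_0.05 = 1.645
SE = σ/√n = 25/√118 = 2.3014
Margin of error = 1.645 × 2.3014 = 3.7858
CI: x̄ ± margin = 171 ± 3.7858
CI: (167.2142, 174.7858)

Answer: (167.2142, 174.7858)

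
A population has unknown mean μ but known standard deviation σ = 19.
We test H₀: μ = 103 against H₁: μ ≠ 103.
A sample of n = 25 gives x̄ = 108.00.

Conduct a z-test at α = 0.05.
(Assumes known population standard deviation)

Answer: z = 1.3158, fail to reject H₀

Derivation:
Standard error: SE = σ/√n = 19/√25 = 3.8000
z-statistic: z = (x̄ - μ₀)/SE = (108.00 - 103)/3.8000 = 1.3158
Critical value: ±1.960
p-value = 0.1882
Decision: fail to reject H₀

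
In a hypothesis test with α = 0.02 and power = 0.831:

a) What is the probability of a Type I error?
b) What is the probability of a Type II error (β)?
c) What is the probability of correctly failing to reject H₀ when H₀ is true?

Answer: a) 0.02, b) 0.169, c) 0.98

Derivation:
a) Type I error probability = α = 0.02
b) Power = P(reject H₀ | H₁ true) = 1 - β = 0.831, so Type II error probability = β = 1 - Power = 0.169
c) P(fail to reject H₀ | H₀ true) = 1 - α = 0.98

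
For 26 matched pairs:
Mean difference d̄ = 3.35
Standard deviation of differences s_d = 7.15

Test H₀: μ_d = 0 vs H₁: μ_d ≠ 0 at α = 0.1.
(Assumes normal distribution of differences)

df = n - 1 = 25
SE = s_d/√n = 7.15/√26 = 1.4022
t = d̄/SE = 3.35/1.4022 = 2.3891
Critical value: t_{0.05,25} = ±1.708
p-value ≈ 0.0248
Decision: reject H₀

Answer: t = 2.3891, reject H₀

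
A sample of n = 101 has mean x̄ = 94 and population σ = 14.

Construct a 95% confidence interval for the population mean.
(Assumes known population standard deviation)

Answer: (91.2695, 96.7305)

Derivation:
Confidence level: 95%, α = 0.05
z_0.025 = 1.960
SE = σ/√n = 14/√101 = 1.3931
Margin of error = 1.960 × 1.3931 = 2.7305
CI: x̄ ± margin = 94 ± 2.7305
CI: (91.2695, 96.7305)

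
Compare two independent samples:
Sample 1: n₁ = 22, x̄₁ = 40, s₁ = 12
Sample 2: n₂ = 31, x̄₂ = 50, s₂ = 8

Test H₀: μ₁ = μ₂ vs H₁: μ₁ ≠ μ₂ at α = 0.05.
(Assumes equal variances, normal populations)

Pooled variance: s²_p = [21×12² + 30×8²]/(51) = 96.9412
s_p = 9.8459
SE = s_p×√(1/n₁ + 1/n₂) = 9.8459×√(1/22 + 1/31) = 2.7447
t = (x̄₁ - x̄₂)/SE = (40 - 50)/2.7447 = -3.6434
df = 51, t-critical = ±2.008
Decision: reject H₀

Answer: t = -3.6434, reject H₀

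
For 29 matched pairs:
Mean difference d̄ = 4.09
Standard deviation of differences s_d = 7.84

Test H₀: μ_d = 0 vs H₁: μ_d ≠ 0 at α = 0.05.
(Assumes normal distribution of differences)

df = n - 1 = 28
SE = s_d/√n = 7.84/√29 = 1.4559
t = d̄/SE = 4.09/1.4559 = 2.8093
Critical value: t_{0.025,28} = ±2.048
p-value ≈ 0.0090
Decision: reject H₀

Answer: t = 2.8093, reject H₀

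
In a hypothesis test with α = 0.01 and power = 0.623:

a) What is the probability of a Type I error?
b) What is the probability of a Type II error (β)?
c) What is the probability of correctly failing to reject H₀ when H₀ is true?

Answer: a) 0.01, b) 0.377, c) 0.99

Derivation:
a) Type I error probability = α = 0.01
b) Power = P(reject H₀ | H₁ true) = 1 - β = 0.623, so Type II error probability = β = 1 - Power = 0.377
c) P(fail to reject H₀ | H₀ true) = 1 - α = 0.99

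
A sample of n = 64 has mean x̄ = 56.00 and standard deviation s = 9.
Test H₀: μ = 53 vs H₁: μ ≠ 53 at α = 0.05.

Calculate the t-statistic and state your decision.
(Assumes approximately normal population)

df = n - 1 = 63
SE = s/√n = 9/√64 = 1.1250
t = (x̄ - μ₀)/SE = (56.00 - 53)/1.1250 = 2.6667
Critical value: t_{0.025,63} = ±1.998
p-value ≈ 0.0097
Decision: reject H₀

Answer: t = 2.6667, reject H₀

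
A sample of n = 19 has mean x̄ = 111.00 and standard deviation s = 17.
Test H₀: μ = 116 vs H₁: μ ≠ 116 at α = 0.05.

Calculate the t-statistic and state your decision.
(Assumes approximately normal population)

df = n - 1 = 18
SE = s/√n = 17/√19 = 3.9001
t = (x̄ - μ₀)/SE = (111.00 - 116)/3.9001 = -1.2820
Critical value: t_{0.025,18} = ±2.101
p-value ≈ 0.2161
Decision: fail to reject H₀

Answer: t = -1.2820, fail to reject H₀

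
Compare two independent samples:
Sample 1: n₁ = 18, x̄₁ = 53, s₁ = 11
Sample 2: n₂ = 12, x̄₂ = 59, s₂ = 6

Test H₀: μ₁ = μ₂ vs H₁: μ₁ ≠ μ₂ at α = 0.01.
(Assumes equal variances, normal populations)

Answer: t = -1.7201, fail to reject H₀

Derivation:
Pooled variance: s²_p = [17×11² + 11×6²]/(28) = 87.6071
s_p = 9.3599
SE = s_p×√(1/n₁ + 1/n₂) = 9.3599×√(1/18 + 1/12) = 3.4882
t = (x̄₁ - x̄₂)/SE = (53 - 59)/3.4882 = -1.7201
df = 28, t-critical = ±2.763
Decision: fail to reject H₀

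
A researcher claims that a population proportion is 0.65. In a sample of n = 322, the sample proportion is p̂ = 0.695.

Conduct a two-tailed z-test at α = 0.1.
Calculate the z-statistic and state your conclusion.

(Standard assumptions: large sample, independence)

H₀: p = 0.65, H₁: p ≠ 0.65
Standard error: SE = √(p₀(1-p₀)/n) = √(0.65×0.35/322) = 0.026580
z-statistic: z = (p̂ - p₀)/SE = (0.695 - 0.65)/0.026580 = 1.6930
Critical value: z_0.05 = ±1.645
p-value = 0.0905
Decision: reject H₀ at α = 0.1

Answer: z = 1.6930, reject H₀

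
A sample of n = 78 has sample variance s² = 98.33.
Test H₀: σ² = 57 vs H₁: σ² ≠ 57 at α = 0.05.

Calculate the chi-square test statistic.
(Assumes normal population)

Answer: χ² = 132.8318, reject H₀

Derivation:
df = n - 1 = 77
χ² = (n-1)s²/σ₀² = 77×98.33/57 = 132.8318
Critical values: χ²_{0.975,77} = 54.623, χ²_{0.025,77} = 103.158
Rejection region: χ² < 54.623 or χ² > 103.158
Decision: reject H₀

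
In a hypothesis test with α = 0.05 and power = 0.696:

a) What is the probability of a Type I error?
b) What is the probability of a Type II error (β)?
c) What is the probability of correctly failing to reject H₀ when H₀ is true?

Answer: a) 0.05, b) 0.304, c) 0.95

Derivation:
a) Type I error probability = α = 0.05
b) Power = P(reject H₀ | H₁ true) = 1 - β = 0.696, so Type II error probability = β = 1 - Power = 0.304
c) P(fail to reject H₀ | H₀ true) = 1 - α = 0.95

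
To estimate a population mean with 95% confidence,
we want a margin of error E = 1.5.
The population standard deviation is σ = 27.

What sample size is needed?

Answer: n = 1245

Derivation:
z_0.025 = 1.960
n = (z×σ/E)² = (1.960×27/1.5)²
n = 1244.6784
Round up: n = 1245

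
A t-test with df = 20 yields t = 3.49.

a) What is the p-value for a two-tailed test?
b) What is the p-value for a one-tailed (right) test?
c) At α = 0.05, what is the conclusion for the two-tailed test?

Using t-distribution with df = 20:
a) Two-tailed: p = 2×P(T > 3.49) = 0.0023
b) One-tailed: p = P(T > 3.49) = 0.0012
c) 0.0023 < 0.05, reject H₀

Answer: a) 0.0023, b) 0.0012, c) reject H₀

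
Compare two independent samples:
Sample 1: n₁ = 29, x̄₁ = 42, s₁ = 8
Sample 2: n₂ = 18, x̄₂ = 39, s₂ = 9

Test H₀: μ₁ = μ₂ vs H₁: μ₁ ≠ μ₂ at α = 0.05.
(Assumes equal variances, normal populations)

Answer: t = 1.1914, fail to reject H₀

Derivation:
Pooled variance: s²_p = [28×8² + 17×9²]/(45) = 70.4222
s_p = 8.3918
SE = s_p×√(1/n₁ + 1/n₂) = 8.3918×√(1/29 + 1/18) = 2.5181
t = (x̄₁ - x̄₂)/SE = (42 - 39)/2.5181 = 1.1914
df = 45, t-critical = ±2.014
Decision: fail to reject H₀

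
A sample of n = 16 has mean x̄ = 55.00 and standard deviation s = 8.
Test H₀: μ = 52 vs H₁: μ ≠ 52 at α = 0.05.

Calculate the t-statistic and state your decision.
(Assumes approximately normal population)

df = n - 1 = 15
SE = s/√n = 8/√16 = 2.0000
t = (x̄ - μ₀)/SE = (55.00 - 52)/2.0000 = 1.5000
Critical value: t_{0.025,15} = ±2.131
p-value ≈ 0.1544
Decision: fail to reject H₀

Answer: t = 1.5000, fail to reject H₀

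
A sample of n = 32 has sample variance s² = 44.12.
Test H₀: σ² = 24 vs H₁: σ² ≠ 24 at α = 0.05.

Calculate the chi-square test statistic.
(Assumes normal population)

Answer: χ² = 56.9883, reject H₀

Derivation:
df = n - 1 = 31
χ² = (n-1)s²/σ₀² = 31×44.12/24 = 56.9883
Critical values: χ²_{0.975,31} = 17.539, χ²_{0.025,31} = 48.232
Rejection region: χ² < 17.539 or χ² > 48.232
Decision: reject H₀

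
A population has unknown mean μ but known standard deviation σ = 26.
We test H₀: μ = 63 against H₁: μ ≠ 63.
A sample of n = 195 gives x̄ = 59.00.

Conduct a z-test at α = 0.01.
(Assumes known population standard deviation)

Standard error: SE = σ/√n = 26/√195 = 1.8619
z-statistic: z = (x̄ - μ₀)/SE = (59.00 - 63)/1.8619 = -2.1483
Critical value: ±2.576
p-value = 0.0317
Decision: fail to reject H₀

Answer: z = -2.1483, fail to reject H₀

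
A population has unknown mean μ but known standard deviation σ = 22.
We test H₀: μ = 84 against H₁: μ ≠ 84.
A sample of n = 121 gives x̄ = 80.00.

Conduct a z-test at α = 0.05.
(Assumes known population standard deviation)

Standard error: SE = σ/√n = 22/√121 = 2.0000
z-statistic: z = (x̄ - μ₀)/SE = (80.00 - 84)/2.0000 = -2.0000
Critical value: ±1.960
p-value = 0.0455
Decision: reject H₀

Answer: z = -2.0000, reject H₀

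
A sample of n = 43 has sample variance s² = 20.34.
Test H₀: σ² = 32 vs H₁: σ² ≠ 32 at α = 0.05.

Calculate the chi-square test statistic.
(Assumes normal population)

df = n - 1 = 42
χ² = (n-1)s²/σ₀² = 42×20.34/32 = 26.6962
Critical values: χ²_{0.975,42} = 25.999, χ²_{0.025,42} = 61.777
Rejection region: χ² < 25.999 or χ² > 61.777
Decision: fail to reject H₀

Answer: χ² = 26.6962, fail to reject H₀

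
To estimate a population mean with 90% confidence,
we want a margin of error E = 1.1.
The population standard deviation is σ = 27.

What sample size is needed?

z_0.05 = 1.645
n = (z×σ/E)² = (1.645×27/1.1)²
n = 1630.3242
Round up: n = 1631

Answer: n = 1631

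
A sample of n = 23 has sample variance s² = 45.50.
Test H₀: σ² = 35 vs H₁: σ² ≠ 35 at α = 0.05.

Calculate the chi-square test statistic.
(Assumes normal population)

df = n - 1 = 22
χ² = (n-1)s²/σ₀² = 22×45.50/35 = 28.6000
Critical values: χ²_{0.975,22} = 10.982, χ²_{0.025,22} = 36.781
Rejection region: χ² < 10.982 or χ² > 36.781
Decision: fail to reject H₀

Answer: χ² = 28.6000, fail to reject H₀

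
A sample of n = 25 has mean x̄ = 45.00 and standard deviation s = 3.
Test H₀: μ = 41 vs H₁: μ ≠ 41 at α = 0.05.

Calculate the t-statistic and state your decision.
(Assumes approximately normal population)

df = n - 1 = 24
SE = s/√n = 3/√25 = 0.6000
t = (x̄ - μ₀)/SE = (45.00 - 41)/0.6000 = 6.6667
Critical value: t_{0.025,24} = ±2.064
p-value < 0.0001
Decision: reject H₀

Answer: t = 6.6667, reject H₀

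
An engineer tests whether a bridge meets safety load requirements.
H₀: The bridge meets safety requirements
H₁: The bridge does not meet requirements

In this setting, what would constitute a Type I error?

Type I error (α): Rejecting H₀ when H₀ is true
Type II error (β): Failing to reject H₀ when H₁ is true

Answer: Unnecessarily closing a safe bridge for repairs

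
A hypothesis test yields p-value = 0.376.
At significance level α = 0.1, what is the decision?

Answer: fail to reject H₀

Derivation:
Compare p-value to α:
0.376 ≥ 0.1
Decision: fail to reject H₀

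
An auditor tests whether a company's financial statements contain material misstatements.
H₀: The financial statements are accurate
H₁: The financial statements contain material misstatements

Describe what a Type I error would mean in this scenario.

Type I error: rejecting H₀ when it is actually true (false positive).
Type II error: failing to reject H₀ when H₁ is actually true (false negative).

Answer: Concluding the statements are misstated when they are actually accurate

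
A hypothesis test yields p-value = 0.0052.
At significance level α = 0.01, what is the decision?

Answer: reject H₀

Derivation:
Compare p-value to α:
0.0052 < 0.01
Decision: reject H₀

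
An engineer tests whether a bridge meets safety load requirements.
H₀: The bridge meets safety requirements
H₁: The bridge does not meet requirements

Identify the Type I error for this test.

Answer: Unnecessarily closing a safe bridge for repairs

Derivation:
Type I error (α): Rejecting H₀ when H₀ is true
Type II error (β): Failing to reject H₀ when H₁ is true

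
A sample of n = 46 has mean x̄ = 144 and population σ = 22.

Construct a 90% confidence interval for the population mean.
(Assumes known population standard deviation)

Answer: (138.6641, 149.3359)

Derivation:
Confidence level: 90%, α = 0.1
z_0.05 = 1.645
SE = σ/√n = 22/√46 = 3.2437
Margin of error = 1.645 × 3.2437 = 5.3359
CI: x̄ ± margin = 144 ± 5.3359
CI: (138.6641, 149.3359)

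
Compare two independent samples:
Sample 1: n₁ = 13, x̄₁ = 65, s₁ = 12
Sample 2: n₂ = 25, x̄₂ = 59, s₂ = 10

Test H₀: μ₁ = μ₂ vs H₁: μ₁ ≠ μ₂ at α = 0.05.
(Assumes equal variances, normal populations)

Pooled variance: s²_p = [12×12² + 24×10²]/(36) = 114.6667
s_p = 10.7083
SE = s_p×√(1/n₁ + 1/n₂) = 10.7083×√(1/13 + 1/25) = 3.6616
t = (x̄₁ - x̄₂)/SE = (65 - 59)/3.6616 = 1.6386
df = 36, t-critical = ±2.028
Decision: fail to reject H₀

Answer: t = 1.6386, fail to reject H₀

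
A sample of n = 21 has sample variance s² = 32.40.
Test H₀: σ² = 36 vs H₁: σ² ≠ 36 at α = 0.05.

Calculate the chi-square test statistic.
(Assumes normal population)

df = n - 1 = 20
χ² = (n-1)s²/σ₀² = 20×32.40/36 = 18.0000
Critical values: χ²_{0.975,20} = 9.591, χ²_{0.025,20} = 34.170
Rejection region: χ² < 9.591 or χ² > 34.170
Decision: fail to reject H₀

Answer: χ² = 18.0000, fail to reject H₀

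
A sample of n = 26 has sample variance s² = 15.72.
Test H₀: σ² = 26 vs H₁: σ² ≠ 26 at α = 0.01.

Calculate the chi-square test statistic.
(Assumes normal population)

df = n - 1 = 25
χ² = (n-1)s²/σ₀² = 25×15.72/26 = 15.1154
Critical values: χ²_{0.995,25} = 10.520, χ²_{0.005,25} = 46.928
Rejection region: χ² < 10.520 or χ² > 46.928
Decision: fail to reject H₀

Answer: χ² = 15.1154, fail to reject H₀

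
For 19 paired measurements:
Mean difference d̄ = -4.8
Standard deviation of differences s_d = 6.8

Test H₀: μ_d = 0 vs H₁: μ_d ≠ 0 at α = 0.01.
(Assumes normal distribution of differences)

Answer: t = -3.0769, reject H₀

Derivation:
df = n - 1 = 18
SE = s_d/√n = 6.8/√19 = 1.5600
t = d̄/SE = -4.8/1.5600 = -3.0769
Critical value: t_{0.005,18} = ±2.878
p-value ≈ 0.0065
Decision: reject H₀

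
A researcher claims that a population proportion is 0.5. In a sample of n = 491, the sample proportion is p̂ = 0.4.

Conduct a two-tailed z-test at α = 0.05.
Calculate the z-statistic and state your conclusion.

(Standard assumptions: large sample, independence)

H₀: p = 0.5, H₁: p ≠ 0.5
Standard error: SE = √(p₀(1-p₀)/n) = √(0.5×0.5/491) = 0.022565
z-statistic: z = (p̂ - p₀)/SE = (0.4 - 0.5)/0.022565 = -4.4316
Critical value: z_0.025 = ±1.960
p-value < 0.0001
Decision: reject H₀ at α = 0.05

Answer: z = -4.4316, reject H₀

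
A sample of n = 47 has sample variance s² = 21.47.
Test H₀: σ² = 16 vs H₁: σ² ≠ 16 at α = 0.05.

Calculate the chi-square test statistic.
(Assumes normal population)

df = n - 1 = 46
χ² = (n-1)s²/σ₀² = 46×21.47/16 = 61.7262
Critical values: χ²_{0.975,46} = 29.160, χ²_{0.025,46} = 66.617
Rejection region: χ² < 29.160 or χ² > 66.617
Decision: fail to reject H₀

Answer: χ² = 61.7262, fail to reject H₀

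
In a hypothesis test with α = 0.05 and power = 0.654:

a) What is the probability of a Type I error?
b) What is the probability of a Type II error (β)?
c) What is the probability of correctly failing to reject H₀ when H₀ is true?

a) Type I error probability = α = 0.05
b) Power = P(reject H₀ | H₁ true) = 1 - β = 0.654, so Type II error probability = β = 1 - Power = 0.346
c) P(fail to reject H₀ | H₀ true) = 1 - α = 0.95

Answer: a) 0.05, b) 0.346, c) 0.95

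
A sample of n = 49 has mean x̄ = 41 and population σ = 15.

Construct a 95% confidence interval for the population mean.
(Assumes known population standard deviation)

Confidence level: 95%, α = 0.05
z_0.025 = 1.960
SE = σ/√n = 15/√49 = 2.1429
Margin of error = 1.960 × 2.1429 = 4.2001
CI: x̄ ± margin = 41 ± 4.2001
CI: (36.7999, 45.2001)

Answer: (36.7999, 45.2001)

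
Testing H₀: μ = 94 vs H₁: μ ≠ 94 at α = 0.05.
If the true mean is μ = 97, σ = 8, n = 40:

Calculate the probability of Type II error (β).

SE = σ/√n = 8/√40 = 1.2649
Critical values: μ₀ ± z_0.025×SE = 94 ± 1.960×1.2649
Acceptance region: (91.5208, 96.4792)
Under H₁ (μ = 97): z_high = (96.4792 - 97)/1.2649 = -0.4117, z_low = (91.5208 - 97)/1.2649 = -4.3317
β = P(not reject | H₁) = Φ(-0.4117) - Φ(-4.3317) ≈ 0.3403

Answer: β ≈ 0.3403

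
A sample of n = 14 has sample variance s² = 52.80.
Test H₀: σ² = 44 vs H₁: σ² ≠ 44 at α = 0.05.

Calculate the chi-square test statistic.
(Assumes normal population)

Answer: χ² = 15.6000, fail to reject H₀

Derivation:
df = n - 1 = 13
χ² = (n-1)s²/σ₀² = 13×52.80/44 = 15.6000
Critical values: χ²_{0.975,13} = 5.009, χ²_{0.025,13} = 24.736
Rejection region: χ² < 5.009 or χ² > 24.736
Decision: fail to reject H₀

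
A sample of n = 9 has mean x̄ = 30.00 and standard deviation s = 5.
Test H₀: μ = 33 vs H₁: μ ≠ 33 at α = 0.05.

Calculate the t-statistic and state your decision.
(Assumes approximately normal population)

df = n - 1 = 8
SE = s/√n = 5/√9 = 1.6667
t = (x̄ - μ₀)/SE = (30.00 - 33)/1.6667 = -1.8000
Critical value: t_{0.025,8} = ±2.306
p-value ≈ 0.1096
Decision: fail to reject H₀

Answer: t = -1.8000, fail to reject H₀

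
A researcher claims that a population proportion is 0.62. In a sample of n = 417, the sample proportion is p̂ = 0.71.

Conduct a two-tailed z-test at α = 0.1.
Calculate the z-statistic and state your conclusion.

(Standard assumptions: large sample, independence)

H₀: p = 0.62, H₁: p ≠ 0.62
Standard error: SE = √(p₀(1-p₀)/n) = √(0.62×0.38/417) = 0.023769
z-statistic: z = (p̂ - p₀)/SE = (0.71 - 0.62)/0.023769 = 3.7864
Critical value: z_0.05 = ±1.645
p-value = 0.0002
Decision: reject H₀ at α = 0.1

Answer: z = 3.7864, reject H₀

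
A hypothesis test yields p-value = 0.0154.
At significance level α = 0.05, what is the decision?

Answer: reject H₀

Derivation:
Compare p-value to α:
0.0154 < 0.05
Decision: reject H₀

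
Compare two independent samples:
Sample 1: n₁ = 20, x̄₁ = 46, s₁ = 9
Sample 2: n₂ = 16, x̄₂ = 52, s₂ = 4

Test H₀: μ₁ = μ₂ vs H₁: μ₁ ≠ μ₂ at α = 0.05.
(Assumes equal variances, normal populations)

Answer: t = -2.4730, reject H₀

Derivation:
Pooled variance: s²_p = [19×9² + 15×4²]/(34) = 52.3235
s_p = 7.2335
SE = s_p×√(1/n₁ + 1/n₂) = 7.2335×√(1/20 + 1/16) = 2.4262
t = (x̄₁ - x̄₂)/SE = (46 - 52)/2.4262 = -2.4730
df = 34, t-critical = ±2.032
Decision: reject H₀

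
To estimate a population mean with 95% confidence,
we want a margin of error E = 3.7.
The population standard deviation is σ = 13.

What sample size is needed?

Answer: n = 48

Derivation:
z_0.025 = 1.960
n = (z×σ/E)² = (1.960×13/3.7)²
n = 47.4237
Round up: n = 48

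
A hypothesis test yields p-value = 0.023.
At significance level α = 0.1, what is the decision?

Answer: reject H₀

Derivation:
Compare p-value to α:
0.023 < 0.1
Decision: reject H₀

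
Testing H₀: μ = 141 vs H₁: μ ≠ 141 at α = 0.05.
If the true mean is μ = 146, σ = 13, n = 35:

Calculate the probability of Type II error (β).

Answer: β ≈ 0.3762

Derivation:
SE = σ/√n = 13/√35 = 2.1974
Critical values: μ₀ ± z_0.025×SE = 141 ± 1.960×2.1974
Acceptance region: (136.6931, 145.3069)
Under H₁ (μ = 146): z_high = (145.3069 - 146)/2.1974 = -0.3154, z_low = (136.6931 - 146)/2.1974 = -4.2354
β = P(not reject | H₁) = Φ(-0.3154) - Φ(-4.2354) ≈ 0.3762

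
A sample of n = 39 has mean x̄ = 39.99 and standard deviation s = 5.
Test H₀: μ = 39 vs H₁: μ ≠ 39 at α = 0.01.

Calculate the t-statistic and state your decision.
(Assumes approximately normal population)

Answer: t = 1.2366, fail to reject H₀

Derivation:
df = n - 1 = 38
SE = s/√n = 5/√39 = 0.8006
t = (x̄ - μ₀)/SE = (39.99 - 39)/0.8006 = 1.2366
Critical value: t_{0.005,38} = ±2.712
p-value ≈ 0.2238
Decision: fail to reject H₀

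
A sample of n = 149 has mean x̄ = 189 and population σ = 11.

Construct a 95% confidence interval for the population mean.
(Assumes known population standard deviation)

Answer: (187.2336, 190.7664)

Derivation:
Confidence level: 95%, α = 0.05
z_0.025 = 1.960
SE = σ/√n = 11/√149 = 0.9012
Margin of error = 1.960 × 0.9012 = 1.7664
CI: x̄ ± margin = 189 ± 1.7664
CI: (187.2336, 190.7664)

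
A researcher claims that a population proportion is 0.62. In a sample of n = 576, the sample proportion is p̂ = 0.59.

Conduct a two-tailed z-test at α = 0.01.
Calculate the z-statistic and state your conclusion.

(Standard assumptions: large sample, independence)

Answer: z = -1.4834, fail to reject H₀

Derivation:
H₀: p = 0.62, H₁: p ≠ 0.62
Standard error: SE = √(p₀(1-p₀)/n) = √(0.62×0.38/576) = 0.020224
z-statistic: z = (p̂ - p₀)/SE = (0.59 - 0.62)/0.020224 = -1.4834
Critical value: z_0.005 = ±2.576
p-value = 0.1380
Decision: fail to reject H₀ at α = 0.01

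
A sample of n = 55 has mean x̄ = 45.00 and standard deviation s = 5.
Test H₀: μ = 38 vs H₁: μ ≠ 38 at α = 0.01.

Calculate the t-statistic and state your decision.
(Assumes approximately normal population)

df = n - 1 = 54
SE = s/√n = 5/√55 = 0.6742
t = (x̄ - μ₀)/SE = (45.00 - 38)/0.6742 = 10.3827
Critical value: t_{0.005,54} = ±2.670
p-value < 0.0001
Decision: reject H₀

Answer: t = 10.3827, reject H₀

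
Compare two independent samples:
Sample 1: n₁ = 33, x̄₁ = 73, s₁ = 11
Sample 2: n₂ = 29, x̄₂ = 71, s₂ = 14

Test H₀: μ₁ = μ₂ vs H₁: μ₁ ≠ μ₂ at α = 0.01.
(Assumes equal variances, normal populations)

Pooled variance: s²_p = [32×11² + 28×14²]/(60) = 156.0000
s_p = 12.4900
SE = s_p×√(1/n₁ + 1/n₂) = 12.4900×√(1/33 + 1/29) = 3.1791
t = (x̄₁ - x̄₂)/SE = (73 - 71)/3.1791 = 0.6291
df = 60, t-critical = ±2.660
Decision: fail to reject H₀

Answer: t = 0.6291, fail to reject H₀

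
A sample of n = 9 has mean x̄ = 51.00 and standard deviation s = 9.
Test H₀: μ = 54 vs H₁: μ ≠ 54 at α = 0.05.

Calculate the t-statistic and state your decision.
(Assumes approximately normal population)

Answer: t = -1.0000, fail to reject H₀

Derivation:
df = n - 1 = 8
SE = s/√n = 9/√9 = 3.0000
t = (x̄ - μ₀)/SE = (51.00 - 54)/3.0000 = -1.0000
Critical value: t_{0.025,8} = ±2.306
p-value ≈ 0.3466
Decision: fail to reject H₀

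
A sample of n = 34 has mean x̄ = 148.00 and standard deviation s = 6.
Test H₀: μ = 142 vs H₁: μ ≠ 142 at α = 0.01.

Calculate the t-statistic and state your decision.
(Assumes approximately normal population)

Answer: t = 5.8309, reject H₀

Derivation:
df = n - 1 = 33
SE = s/√n = 6/√34 = 1.0290
t = (x̄ - μ₀)/SE = (148.00 - 142)/1.0290 = 5.8309
Critical value: t_{0.005,33} = ±2.733
p-value < 0.0001
Decision: reject H₀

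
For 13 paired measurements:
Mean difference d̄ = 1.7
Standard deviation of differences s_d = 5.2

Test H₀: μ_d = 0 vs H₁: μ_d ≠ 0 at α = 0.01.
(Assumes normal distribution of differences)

df = n - 1 = 12
SE = s_d/√n = 5.2/√13 = 1.4422
t = d̄/SE = 1.7/1.4422 = 1.1788
Critical value: t_{0.005,12} = ±3.055
p-value ≈ 0.2613
Decision: fail to reject H₀

Answer: t = 1.1788, fail to reject H₀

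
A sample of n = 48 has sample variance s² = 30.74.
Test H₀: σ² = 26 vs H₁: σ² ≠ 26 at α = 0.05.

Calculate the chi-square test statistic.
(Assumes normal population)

Answer: χ² = 55.5685, fail to reject H₀

Derivation:
df = n - 1 = 47
χ² = (n-1)s²/σ₀² = 47×30.74/26 = 55.5685
Critical values: χ²_{0.975,47} = 29.956, χ²_{0.025,47} = 67.821
Rejection region: χ² < 29.956 or χ² > 67.821
Decision: fail to reject H₀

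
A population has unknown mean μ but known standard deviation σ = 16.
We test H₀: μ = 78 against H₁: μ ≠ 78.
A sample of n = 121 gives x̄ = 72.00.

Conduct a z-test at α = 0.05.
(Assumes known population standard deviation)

Answer: z = -4.1251, reject H₀

Derivation:
Standard error: SE = σ/√n = 16/√121 = 1.4545
z-statistic: z = (x̄ - μ₀)/SE = (72.00 - 78)/1.4545 = -4.1251
Critical value: ±1.960
p-value < 0.0001
Decision: reject H₀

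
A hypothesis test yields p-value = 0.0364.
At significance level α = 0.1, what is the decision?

Compare p-value to α:
0.0364 < 0.1
Decision: reject H₀

Answer: reject H₀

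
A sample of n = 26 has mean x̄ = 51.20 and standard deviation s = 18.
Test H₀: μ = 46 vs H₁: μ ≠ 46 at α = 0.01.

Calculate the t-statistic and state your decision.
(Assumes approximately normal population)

df = n - 1 = 25
SE = s/√n = 18/√26 = 3.5301
t = (x̄ - μ₀)/SE = (51.20 - 46)/3.5301 = 1.4730
Critical value: t_{0.005,25} = ±2.787
p-value ≈ 0.1532
Decision: fail to reject H₀

Answer: t = 1.4730, fail to reject H₀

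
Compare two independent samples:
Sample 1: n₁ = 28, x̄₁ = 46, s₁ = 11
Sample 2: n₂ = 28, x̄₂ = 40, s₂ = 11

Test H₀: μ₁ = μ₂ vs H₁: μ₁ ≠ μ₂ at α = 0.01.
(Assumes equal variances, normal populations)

Answer: t = 2.0409, fail to reject H₀

Derivation:
Pooled variance: s²_p = [27×11² + 27×11²]/(54) = 121.0000
s_p = 11.0000
SE = s_p×√(1/n₁ + 1/n₂) = 11.0000×√(1/28 + 1/28) = 2.9399
t = (x̄₁ - x̄₂)/SE = (46 - 40)/2.9399 = 2.0409
df = 54, t-critical = ±2.670
Decision: fail to reject H₀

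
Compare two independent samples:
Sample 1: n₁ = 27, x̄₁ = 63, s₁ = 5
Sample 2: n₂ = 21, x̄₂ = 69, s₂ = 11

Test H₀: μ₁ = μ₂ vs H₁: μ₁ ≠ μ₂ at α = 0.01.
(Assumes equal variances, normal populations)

Pooled variance: s²_p = [26×5² + 20×11²]/(46) = 66.7391
s_p = 8.1694
SE = s_p×√(1/n₁ + 1/n₂) = 8.1694×√(1/27 + 1/21) = 2.3769
t = (x̄₁ - x̄₂)/SE = (63 - 69)/2.3769 = -2.5243
df = 46, t-critical = ±2.687
Decision: fail to reject H₀

Answer: t = -2.5243, fail to reject H₀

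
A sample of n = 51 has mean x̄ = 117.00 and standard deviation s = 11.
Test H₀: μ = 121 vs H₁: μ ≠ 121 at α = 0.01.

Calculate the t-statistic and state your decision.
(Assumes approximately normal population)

Answer: t = -2.5969, fail to reject H₀

Derivation:
df = n - 1 = 50
SE = s/√n = 11/√51 = 1.5403
t = (x̄ - μ₀)/SE = (117.00 - 121)/1.5403 = -2.5969
Critical value: t_{0.005,50} = ±2.678
p-value ≈ 0.0123
Decision: fail to reject H₀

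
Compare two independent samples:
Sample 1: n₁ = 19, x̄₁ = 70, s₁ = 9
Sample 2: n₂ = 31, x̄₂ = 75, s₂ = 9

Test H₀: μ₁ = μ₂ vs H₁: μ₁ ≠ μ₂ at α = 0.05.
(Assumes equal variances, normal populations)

Answer: t = -1.9068, fail to reject H₀

Derivation:
Pooled variance: s²_p = [18×9² + 30×9²]/(48) = 81.0000
s_p = 9.0000
SE = s_p×√(1/n₁ + 1/n₂) = 9.0000×√(1/19 + 1/31) = 2.6222
t = (x̄₁ - x̄₂)/SE = (70 - 75)/2.6222 = -1.9068
df = 48, t-critical = ±2.011
Decision: fail to reject H₀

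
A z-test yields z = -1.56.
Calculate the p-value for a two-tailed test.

Answer: p-value ≈ 0.1188

Derivation:
For z = -1.56:
p = 2×P(Z > |-1.56|) = 2×(1 - Φ(1.56)) = 0.1188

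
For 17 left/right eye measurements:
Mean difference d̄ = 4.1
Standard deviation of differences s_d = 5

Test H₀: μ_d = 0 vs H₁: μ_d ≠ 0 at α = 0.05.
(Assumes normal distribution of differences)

Answer: t = 3.3809, reject H₀

Derivation:
df = n - 1 = 16
SE = s_d/√n = 5/√17 = 1.2127
t = d̄/SE = 4.1/1.2127 = 3.3809
Critical value: t_{0.025,16} = ±2.120
p-value ≈ 0.0038
Decision: reject H₀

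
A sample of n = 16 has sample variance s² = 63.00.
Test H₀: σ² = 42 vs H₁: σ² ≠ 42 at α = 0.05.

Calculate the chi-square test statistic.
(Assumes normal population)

Answer: χ² = 22.5000, fail to reject H₀

Derivation:
df = n - 1 = 15
χ² = (n-1)s²/σ₀² = 15×63.00/42 = 22.5000
Critical values: χ²_{0.975,15} = 6.262, χ²_{0.025,15} = 27.488
Rejection region: χ² < 6.262 or χ² > 27.488
Decision: fail to reject H₀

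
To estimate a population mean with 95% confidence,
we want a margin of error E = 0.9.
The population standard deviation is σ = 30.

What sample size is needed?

Answer: n = 4269

Derivation:
z_0.025 = 1.960
n = (z×σ/E)² = (1.960×30/0.9)²
n = 4268.4444
Round up: n = 4269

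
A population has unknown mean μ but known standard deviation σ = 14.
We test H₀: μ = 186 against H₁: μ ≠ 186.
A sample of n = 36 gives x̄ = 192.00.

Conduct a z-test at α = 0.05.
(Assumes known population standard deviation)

Answer: z = 2.5715, reject H₀

Derivation:
Standard error: SE = σ/√n = 14/√36 = 2.3333
z-statistic: z = (x̄ - μ₀)/SE = (192.00 - 186)/2.3333 = 2.5715
Critical value: ±1.960
p-value = 0.0101
Decision: reject H₀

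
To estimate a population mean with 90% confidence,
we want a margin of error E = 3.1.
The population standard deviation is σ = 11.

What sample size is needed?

z_0.05 = 1.645
n = (z×σ/E)² = (1.645×11/3.1)²
n = 34.0717
Round up: n = 35

Answer: n = 35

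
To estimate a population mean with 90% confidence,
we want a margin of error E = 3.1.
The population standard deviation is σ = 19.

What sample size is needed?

Answer: n = 102

Derivation:
z_0.05 = 1.645
n = (z×σ/E)² = (1.645×19/3.1)²
n = 101.6519
Round up: n = 102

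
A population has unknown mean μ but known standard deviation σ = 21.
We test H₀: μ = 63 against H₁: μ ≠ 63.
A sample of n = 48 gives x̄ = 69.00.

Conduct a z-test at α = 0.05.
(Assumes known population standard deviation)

Answer: z = 1.9795, reject H₀

Derivation:
Standard error: SE = σ/√n = 21/√48 = 3.0311
z-statistic: z = (x̄ - μ₀)/SE = (69.00 - 63)/3.0311 = 1.9795
Critical value: ±1.960
p-value = 0.0478
Decision: reject H₀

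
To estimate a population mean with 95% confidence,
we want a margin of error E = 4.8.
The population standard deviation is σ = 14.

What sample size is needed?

z_0.025 = 1.960
n = (z×σ/E)² = (1.960×14/4.8)²
n = 32.6803
Round up: n = 33

Answer: n = 33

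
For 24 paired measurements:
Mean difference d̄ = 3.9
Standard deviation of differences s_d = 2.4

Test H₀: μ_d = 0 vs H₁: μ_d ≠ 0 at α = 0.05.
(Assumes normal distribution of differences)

df = n - 1 = 23
SE = s_d/√n = 2.4/√24 = 0.4899
t = d̄/SE = 3.9/0.4899 = 7.9608
Critical value: t_{0.025,23} = ±2.069
p-value < 0.0001
Decision: reject H₀

Answer: t = 7.9608, reject H₀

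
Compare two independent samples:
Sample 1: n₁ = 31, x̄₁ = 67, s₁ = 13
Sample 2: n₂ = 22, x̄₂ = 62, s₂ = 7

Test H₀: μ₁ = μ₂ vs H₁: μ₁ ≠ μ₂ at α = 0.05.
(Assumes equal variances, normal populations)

Answer: t = 1.6402, fail to reject H₀

Derivation:
Pooled variance: s²_p = [30×13² + 21×7²]/(51) = 119.5882
s_p = 10.9356
SE = s_p×√(1/n₁ + 1/n₂) = 10.9356×√(1/31 + 1/22) = 3.0485
t = (x̄₁ - x̄₂)/SE = (67 - 62)/3.0485 = 1.6402
df = 51, t-critical = ±2.008
Decision: fail to reject H₀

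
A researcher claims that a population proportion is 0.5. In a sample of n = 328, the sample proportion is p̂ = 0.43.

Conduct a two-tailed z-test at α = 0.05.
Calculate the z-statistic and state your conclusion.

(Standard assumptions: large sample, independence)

H₀: p = 0.5, H₁: p ≠ 0.5
Standard error: SE = √(p₀(1-p₀)/n) = √(0.5×0.5/328) = 0.027608
z-statistic: z = (p̂ - p₀)/SE = (0.43 - 0.5)/0.027608 = -2.5355
Critical value: z_0.025 = ±1.960
p-value = 0.0112
Decision: reject H₀ at α = 0.05

Answer: z = -2.5355, reject H₀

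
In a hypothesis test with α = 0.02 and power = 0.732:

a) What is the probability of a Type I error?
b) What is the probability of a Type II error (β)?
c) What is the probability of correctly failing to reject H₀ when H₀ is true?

a) Type I error probability = α = 0.02
b) Power = P(reject H₀ | H₁ true) = 1 - β = 0.732, so Type II error probability = β = 1 - Power = 0.268
c) P(fail to reject H₀ | H₀ true) = 1 - α = 0.98

Answer: a) 0.02, b) 0.268, c) 0.98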